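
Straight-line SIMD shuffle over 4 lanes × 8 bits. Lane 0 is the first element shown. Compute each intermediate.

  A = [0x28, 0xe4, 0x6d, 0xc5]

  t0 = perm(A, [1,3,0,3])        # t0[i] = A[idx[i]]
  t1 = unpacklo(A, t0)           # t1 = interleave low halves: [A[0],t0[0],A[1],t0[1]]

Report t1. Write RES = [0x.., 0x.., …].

  t0: e4 c5 28 c5
  t1: 28 e4 e4 c5

RES = [ 0x28  0xe4  0xe4  0xc5 ]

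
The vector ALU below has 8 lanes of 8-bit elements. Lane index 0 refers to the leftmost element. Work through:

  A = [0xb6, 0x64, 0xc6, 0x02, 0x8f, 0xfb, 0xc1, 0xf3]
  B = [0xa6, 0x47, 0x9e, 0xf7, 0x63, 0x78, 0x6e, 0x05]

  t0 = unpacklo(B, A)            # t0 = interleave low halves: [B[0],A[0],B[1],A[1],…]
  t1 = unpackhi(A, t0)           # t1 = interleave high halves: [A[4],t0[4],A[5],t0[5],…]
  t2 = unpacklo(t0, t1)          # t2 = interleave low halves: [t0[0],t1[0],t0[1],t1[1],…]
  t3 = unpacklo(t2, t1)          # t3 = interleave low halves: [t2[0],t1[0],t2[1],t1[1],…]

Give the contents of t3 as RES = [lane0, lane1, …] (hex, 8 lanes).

t0 = [0xa6, 0xb6, 0x47, 0x64, 0x9e, 0xc6, 0xf7, 0x02]
t1 = [0x8f, 0x9e, 0xfb, 0xc6, 0xc1, 0xf7, 0xf3, 0x02]
t2 = [0xa6, 0x8f, 0xb6, 0x9e, 0x47, 0xfb, 0x64, 0xc6]
t3 = [0xa6, 0x8f, 0x8f, 0x9e, 0xb6, 0xfb, 0x9e, 0xc6]

RES = [0xa6, 0x8f, 0x8f, 0x9e, 0xb6, 0xfb, 0x9e, 0xc6]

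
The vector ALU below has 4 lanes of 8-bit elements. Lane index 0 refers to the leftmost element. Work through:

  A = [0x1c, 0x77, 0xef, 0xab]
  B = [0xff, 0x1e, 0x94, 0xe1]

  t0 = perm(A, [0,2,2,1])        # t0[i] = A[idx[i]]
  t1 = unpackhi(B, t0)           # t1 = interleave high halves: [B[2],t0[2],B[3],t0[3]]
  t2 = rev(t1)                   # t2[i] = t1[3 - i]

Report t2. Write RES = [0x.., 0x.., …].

t0 = [0x1c, 0xef, 0xef, 0x77]
t1 = [0x94, 0xef, 0xe1, 0x77]
t2 = [0x77, 0xe1, 0xef, 0x94]

RES = [ 0x77  0xe1  0xef  0x94 ]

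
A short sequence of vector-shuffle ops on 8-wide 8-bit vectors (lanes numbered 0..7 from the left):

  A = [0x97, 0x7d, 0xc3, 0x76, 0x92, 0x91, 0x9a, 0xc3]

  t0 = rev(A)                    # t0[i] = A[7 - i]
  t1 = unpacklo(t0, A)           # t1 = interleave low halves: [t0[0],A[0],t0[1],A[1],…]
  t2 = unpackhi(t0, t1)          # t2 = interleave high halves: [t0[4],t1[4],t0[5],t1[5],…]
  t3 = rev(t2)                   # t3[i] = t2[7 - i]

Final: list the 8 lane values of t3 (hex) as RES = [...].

RES = [ 0x76  0x97  0x92  0x7d  0xc3  0xc3  0x91  0x76 ]

→ t0 |c3|9a|91|92|76|c3|7d|97|
→ t1 |c3|97|9a|7d|91|c3|92|76|
→ t2 |76|91|c3|c3|7d|92|97|76|
→ t3 |76|97|92|7d|c3|c3|91|76|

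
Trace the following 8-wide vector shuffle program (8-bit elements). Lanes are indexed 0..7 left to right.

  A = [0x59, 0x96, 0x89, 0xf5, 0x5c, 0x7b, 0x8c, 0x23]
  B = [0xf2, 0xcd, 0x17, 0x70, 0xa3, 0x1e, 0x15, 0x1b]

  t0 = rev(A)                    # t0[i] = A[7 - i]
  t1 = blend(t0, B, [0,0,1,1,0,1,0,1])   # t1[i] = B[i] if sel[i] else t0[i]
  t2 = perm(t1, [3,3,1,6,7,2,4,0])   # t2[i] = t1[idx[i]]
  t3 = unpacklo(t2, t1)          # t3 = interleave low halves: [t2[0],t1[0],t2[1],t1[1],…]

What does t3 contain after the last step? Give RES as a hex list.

t0 = [0x23, 0x8c, 0x7b, 0x5c, 0xf5, 0x89, 0x96, 0x59]
t1 = [0x23, 0x8c, 0x17, 0x70, 0xf5, 0x1e, 0x96, 0x1b]
t2 = [0x70, 0x70, 0x8c, 0x96, 0x1b, 0x17, 0xf5, 0x23]
t3 = [0x70, 0x23, 0x70, 0x8c, 0x8c, 0x17, 0x96, 0x70]

RES = [ 0x70  0x23  0x70  0x8c  0x8c  0x17  0x96  0x70 ]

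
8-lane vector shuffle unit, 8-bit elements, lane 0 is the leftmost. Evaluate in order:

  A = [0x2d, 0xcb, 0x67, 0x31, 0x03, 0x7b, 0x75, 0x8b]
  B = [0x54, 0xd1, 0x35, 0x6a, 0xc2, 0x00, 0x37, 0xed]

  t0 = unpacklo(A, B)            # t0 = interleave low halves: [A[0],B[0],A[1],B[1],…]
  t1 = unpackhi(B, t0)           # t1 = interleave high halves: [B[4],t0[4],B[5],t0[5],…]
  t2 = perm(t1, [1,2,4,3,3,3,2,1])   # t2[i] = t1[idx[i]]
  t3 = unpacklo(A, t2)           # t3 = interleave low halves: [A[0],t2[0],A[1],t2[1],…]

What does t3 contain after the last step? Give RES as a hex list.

→ t0 |2d|54|cb|d1|67|35|31|6a|
→ t1 |c2|67|00|35|37|31|ed|6a|
→ t2 |67|00|37|35|35|35|00|67|
→ t3 |2d|67|cb|00|67|37|31|35|

RES = [0x2d, 0x67, 0xcb, 0x00, 0x67, 0x37, 0x31, 0x35]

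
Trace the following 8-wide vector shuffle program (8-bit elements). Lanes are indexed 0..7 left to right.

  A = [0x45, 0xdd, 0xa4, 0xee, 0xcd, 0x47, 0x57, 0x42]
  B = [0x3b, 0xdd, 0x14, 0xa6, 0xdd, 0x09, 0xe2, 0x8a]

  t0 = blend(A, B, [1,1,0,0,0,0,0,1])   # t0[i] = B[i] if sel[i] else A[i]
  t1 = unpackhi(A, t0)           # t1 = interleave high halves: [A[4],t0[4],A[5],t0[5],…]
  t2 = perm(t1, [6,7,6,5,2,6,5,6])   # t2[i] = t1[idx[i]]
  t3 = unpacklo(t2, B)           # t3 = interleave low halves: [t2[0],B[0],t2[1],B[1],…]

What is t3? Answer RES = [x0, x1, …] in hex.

RES = [ 0x42  0x3b  0x8a  0xdd  0x42  0x14  0x57  0xa6 ]

t0 = [0x3b, 0xdd, 0xa4, 0xee, 0xcd, 0x47, 0x57, 0x8a]
t1 = [0xcd, 0xcd, 0x47, 0x47, 0x57, 0x57, 0x42, 0x8a]
t2 = [0x42, 0x8a, 0x42, 0x57, 0x47, 0x42, 0x57, 0x42]
t3 = [0x42, 0x3b, 0x8a, 0xdd, 0x42, 0x14, 0x57, 0xa6]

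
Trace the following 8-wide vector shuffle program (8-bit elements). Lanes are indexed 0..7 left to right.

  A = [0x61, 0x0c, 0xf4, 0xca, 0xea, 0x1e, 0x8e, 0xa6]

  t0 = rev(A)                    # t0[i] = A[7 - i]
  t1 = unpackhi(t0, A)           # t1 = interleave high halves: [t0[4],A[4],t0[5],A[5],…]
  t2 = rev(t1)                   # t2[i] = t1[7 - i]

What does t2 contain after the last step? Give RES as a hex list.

RES = [ 0xa6  0x61  0x8e  0x0c  0x1e  0xf4  0xea  0xca ]

→ t0 |a6|8e|1e|ea|ca|f4|0c|61|
→ t1 |ca|ea|f4|1e|0c|8e|61|a6|
→ t2 |a6|61|8e|0c|1e|f4|ea|ca|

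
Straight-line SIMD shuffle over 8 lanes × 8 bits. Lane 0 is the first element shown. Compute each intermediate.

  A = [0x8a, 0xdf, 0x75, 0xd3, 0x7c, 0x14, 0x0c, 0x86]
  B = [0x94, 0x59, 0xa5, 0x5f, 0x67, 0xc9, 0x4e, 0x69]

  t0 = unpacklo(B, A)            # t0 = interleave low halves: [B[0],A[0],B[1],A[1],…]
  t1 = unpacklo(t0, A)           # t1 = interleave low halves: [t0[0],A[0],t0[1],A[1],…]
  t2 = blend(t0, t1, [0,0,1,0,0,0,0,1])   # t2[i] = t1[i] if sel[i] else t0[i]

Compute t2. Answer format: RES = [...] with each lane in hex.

RES = [ 0x94  0x8a  0x8a  0xdf  0xa5  0x75  0x5f  0xd3 ]

t0 = [0x94, 0x8a, 0x59, 0xdf, 0xa5, 0x75, 0x5f, 0xd3]
t1 = [0x94, 0x8a, 0x8a, 0xdf, 0x59, 0x75, 0xdf, 0xd3]
t2 = [0x94, 0x8a, 0x8a, 0xdf, 0xa5, 0x75, 0x5f, 0xd3]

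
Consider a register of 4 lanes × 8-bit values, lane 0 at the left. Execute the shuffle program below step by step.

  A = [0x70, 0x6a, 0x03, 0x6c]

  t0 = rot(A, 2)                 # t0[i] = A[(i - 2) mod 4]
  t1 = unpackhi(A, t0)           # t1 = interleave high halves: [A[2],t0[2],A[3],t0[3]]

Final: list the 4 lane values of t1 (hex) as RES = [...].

RES = [0x03, 0x70, 0x6c, 0x6a]

→ t0 |03|6c|70|6a|
→ t1 |03|70|6c|6a|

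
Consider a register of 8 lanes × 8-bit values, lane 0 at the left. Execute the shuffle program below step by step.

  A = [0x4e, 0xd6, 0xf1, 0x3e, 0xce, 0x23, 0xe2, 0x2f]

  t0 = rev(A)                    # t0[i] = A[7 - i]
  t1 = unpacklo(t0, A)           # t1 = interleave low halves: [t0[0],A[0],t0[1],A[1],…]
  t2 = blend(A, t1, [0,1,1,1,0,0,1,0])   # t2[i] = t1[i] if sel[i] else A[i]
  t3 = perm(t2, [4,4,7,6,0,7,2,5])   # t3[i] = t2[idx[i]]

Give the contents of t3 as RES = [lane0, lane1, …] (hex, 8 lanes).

→ t0 |2f|e2|23|ce|3e|f1|d6|4e|
→ t1 |2f|4e|e2|d6|23|f1|ce|3e|
→ t2 |4e|4e|e2|d6|ce|23|ce|2f|
→ t3 |ce|ce|2f|ce|4e|2f|e2|23|

RES = [ 0xce  0xce  0x2f  0xce  0x4e  0x2f  0xe2  0x23 ]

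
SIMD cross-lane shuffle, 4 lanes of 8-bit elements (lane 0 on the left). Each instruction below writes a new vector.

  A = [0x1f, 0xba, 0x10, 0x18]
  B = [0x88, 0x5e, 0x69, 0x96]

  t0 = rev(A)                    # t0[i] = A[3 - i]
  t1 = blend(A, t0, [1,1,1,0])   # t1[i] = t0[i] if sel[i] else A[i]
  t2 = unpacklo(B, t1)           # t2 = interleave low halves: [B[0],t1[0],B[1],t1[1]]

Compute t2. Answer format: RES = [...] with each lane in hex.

t0 = [0x18, 0x10, 0xba, 0x1f]
t1 = [0x18, 0x10, 0xba, 0x18]
t2 = [0x88, 0x18, 0x5e, 0x10]

RES = [ 0x88  0x18  0x5e  0x10 ]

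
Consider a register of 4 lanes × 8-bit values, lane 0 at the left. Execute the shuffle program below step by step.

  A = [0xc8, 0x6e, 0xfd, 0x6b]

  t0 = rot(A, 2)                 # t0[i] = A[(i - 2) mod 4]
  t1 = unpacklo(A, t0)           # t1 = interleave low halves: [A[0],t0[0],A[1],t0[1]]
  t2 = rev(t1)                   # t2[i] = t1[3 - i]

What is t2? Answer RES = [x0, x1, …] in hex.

→ t0 |fd|6b|c8|6e|
→ t1 |c8|fd|6e|6b|
→ t2 |6b|6e|fd|c8|

RES = [ 0x6b  0x6e  0xfd  0xc8 ]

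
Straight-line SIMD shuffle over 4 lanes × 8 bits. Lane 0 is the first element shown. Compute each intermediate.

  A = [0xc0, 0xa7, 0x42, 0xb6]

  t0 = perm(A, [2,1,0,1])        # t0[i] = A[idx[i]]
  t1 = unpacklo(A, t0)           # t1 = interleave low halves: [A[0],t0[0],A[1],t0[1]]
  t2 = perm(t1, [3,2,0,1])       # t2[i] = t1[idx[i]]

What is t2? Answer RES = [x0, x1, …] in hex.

  t0: 42 a7 c0 a7
  t1: c0 42 a7 a7
  t2: a7 a7 c0 42

RES = [ 0xa7  0xa7  0xc0  0x42 ]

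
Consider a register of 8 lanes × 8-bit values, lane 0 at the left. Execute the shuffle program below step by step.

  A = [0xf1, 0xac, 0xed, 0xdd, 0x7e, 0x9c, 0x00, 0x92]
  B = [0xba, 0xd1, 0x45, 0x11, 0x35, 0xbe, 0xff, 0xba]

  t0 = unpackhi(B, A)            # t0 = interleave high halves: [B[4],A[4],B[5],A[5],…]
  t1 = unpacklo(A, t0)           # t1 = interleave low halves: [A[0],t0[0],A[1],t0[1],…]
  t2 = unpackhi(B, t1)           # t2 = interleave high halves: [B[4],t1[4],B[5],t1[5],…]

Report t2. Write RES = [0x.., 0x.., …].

RES = [ 0x35  0xed  0xbe  0xbe  0xff  0xdd  0xba  0x9c ]

→ t0 |35|7e|be|9c|ff|00|ba|92|
→ t1 |f1|35|ac|7e|ed|be|dd|9c|
→ t2 |35|ed|be|be|ff|dd|ba|9c|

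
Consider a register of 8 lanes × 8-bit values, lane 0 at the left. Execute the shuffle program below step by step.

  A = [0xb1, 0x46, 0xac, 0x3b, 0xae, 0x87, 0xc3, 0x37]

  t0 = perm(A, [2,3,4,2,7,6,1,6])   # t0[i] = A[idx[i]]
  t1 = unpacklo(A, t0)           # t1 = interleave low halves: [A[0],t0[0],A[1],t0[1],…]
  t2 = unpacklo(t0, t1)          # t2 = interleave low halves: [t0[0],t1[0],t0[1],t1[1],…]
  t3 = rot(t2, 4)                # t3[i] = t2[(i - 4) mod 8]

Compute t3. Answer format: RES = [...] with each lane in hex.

t0 = [0xac, 0x3b, 0xae, 0xac, 0x37, 0xc3, 0x46, 0xc3]
t1 = [0xb1, 0xac, 0x46, 0x3b, 0xac, 0xae, 0x3b, 0xac]
t2 = [0xac, 0xb1, 0x3b, 0xac, 0xae, 0x46, 0xac, 0x3b]
t3 = [0xae, 0x46, 0xac, 0x3b, 0xac, 0xb1, 0x3b, 0xac]

RES = [ 0xae  0x46  0xac  0x3b  0xac  0xb1  0x3b  0xac ]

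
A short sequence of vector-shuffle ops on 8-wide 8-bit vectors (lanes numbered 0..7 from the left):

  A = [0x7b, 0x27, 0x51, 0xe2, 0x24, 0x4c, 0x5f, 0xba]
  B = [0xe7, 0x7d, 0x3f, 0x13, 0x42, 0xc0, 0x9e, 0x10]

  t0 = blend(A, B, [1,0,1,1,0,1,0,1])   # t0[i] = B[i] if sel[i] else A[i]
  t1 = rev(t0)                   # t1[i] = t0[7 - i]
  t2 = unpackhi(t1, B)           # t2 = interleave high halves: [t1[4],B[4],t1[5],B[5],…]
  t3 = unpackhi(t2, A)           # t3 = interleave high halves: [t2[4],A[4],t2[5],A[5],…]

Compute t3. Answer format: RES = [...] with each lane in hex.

RES = [0x27, 0x24, 0x9e, 0x4c, 0xe7, 0x5f, 0x10, 0xba]

t0 = [0xe7, 0x27, 0x3f, 0x13, 0x24, 0xc0, 0x5f, 0x10]
t1 = [0x10, 0x5f, 0xc0, 0x24, 0x13, 0x3f, 0x27, 0xe7]
t2 = [0x13, 0x42, 0x3f, 0xc0, 0x27, 0x9e, 0xe7, 0x10]
t3 = [0x27, 0x24, 0x9e, 0x4c, 0xe7, 0x5f, 0x10, 0xba]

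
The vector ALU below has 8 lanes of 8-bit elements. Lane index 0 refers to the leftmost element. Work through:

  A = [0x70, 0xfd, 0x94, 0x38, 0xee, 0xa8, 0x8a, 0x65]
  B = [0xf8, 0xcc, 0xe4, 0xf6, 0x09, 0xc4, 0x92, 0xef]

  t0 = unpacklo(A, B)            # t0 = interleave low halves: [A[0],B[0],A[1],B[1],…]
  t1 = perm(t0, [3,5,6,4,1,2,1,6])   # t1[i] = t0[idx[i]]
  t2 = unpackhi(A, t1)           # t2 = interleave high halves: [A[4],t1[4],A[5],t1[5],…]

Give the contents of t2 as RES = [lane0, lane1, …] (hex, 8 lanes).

  t0: 70 f8 fd cc 94 e4 38 f6
  t1: cc e4 38 94 f8 fd f8 38
  t2: ee f8 a8 fd 8a f8 65 38

RES = [0xee, 0xf8, 0xa8, 0xfd, 0x8a, 0xf8, 0x65, 0x38]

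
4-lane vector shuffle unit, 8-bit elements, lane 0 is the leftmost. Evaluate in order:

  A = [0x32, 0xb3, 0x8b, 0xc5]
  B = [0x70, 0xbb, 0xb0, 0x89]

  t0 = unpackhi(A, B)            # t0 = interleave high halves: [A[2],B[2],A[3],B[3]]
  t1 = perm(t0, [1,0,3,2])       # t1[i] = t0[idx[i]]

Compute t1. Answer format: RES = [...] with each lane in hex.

  t0: 8b b0 c5 89
  t1: b0 8b 89 c5

RES = [ 0xb0  0x8b  0x89  0xc5 ]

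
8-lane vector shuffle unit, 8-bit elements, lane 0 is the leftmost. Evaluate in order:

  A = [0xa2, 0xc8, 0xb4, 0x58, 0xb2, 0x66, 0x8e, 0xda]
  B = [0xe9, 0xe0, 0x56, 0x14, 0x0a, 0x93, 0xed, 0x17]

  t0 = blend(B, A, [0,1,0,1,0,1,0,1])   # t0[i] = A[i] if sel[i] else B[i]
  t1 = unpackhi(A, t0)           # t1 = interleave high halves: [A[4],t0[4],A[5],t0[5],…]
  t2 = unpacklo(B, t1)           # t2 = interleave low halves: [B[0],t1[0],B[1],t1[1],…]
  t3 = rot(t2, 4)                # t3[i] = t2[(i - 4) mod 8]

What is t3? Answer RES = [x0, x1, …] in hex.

RES = [0x56, 0x66, 0x14, 0x66, 0xe9, 0xb2, 0xe0, 0x0a]

t0 = [0xe9, 0xc8, 0x56, 0x58, 0x0a, 0x66, 0xed, 0xda]
t1 = [0xb2, 0x0a, 0x66, 0x66, 0x8e, 0xed, 0xda, 0xda]
t2 = [0xe9, 0xb2, 0xe0, 0x0a, 0x56, 0x66, 0x14, 0x66]
t3 = [0x56, 0x66, 0x14, 0x66, 0xe9, 0xb2, 0xe0, 0x0a]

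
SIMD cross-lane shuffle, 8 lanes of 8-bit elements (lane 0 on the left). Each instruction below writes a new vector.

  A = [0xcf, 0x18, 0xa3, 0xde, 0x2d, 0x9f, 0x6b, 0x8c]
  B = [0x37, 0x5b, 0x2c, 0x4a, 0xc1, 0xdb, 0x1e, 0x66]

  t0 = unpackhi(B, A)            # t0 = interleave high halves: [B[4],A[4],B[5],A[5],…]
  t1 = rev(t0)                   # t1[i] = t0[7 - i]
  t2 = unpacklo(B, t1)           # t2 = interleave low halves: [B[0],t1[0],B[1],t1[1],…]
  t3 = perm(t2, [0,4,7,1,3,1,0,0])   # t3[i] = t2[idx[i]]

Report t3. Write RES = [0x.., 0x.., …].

→ t0 |c1|2d|db|9f|1e|6b|66|8c|
→ t1 |8c|66|6b|1e|9f|db|2d|c1|
→ t2 |37|8c|5b|66|2c|6b|4a|1e|
→ t3 |37|2c|1e|8c|66|8c|37|37|

RES = [ 0x37  0x2c  0x1e  0x8c  0x66  0x8c  0x37  0x37 ]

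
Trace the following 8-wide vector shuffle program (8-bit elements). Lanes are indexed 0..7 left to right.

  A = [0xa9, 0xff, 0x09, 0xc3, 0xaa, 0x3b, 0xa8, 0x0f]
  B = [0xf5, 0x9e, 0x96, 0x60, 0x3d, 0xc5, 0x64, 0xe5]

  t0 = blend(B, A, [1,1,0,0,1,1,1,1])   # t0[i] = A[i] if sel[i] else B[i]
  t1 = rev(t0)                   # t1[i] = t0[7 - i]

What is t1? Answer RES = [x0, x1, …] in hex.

RES = [ 0x0f  0xa8  0x3b  0xaa  0x60  0x96  0xff  0xa9 ]

→ t0 |a9|ff|96|60|aa|3b|a8|0f|
→ t1 |0f|a8|3b|aa|60|96|ff|a9|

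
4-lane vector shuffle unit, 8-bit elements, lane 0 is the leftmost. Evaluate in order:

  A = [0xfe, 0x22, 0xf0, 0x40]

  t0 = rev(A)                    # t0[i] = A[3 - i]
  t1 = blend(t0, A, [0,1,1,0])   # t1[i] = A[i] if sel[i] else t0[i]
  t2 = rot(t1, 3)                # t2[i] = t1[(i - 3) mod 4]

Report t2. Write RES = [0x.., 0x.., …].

→ t0 |40|f0|22|fe|
→ t1 |40|22|f0|fe|
→ t2 |22|f0|fe|40|

RES = [0x22, 0xf0, 0xfe, 0x40]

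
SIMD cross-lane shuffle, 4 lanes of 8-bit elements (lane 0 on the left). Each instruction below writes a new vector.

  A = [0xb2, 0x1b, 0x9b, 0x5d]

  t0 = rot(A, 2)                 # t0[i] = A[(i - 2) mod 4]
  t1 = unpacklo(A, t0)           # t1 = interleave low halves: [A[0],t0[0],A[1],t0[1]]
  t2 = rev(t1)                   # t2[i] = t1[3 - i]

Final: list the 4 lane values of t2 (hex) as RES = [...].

RES = [0x5d, 0x1b, 0x9b, 0xb2]

t0 = [0x9b, 0x5d, 0xb2, 0x1b]
t1 = [0xb2, 0x9b, 0x1b, 0x5d]
t2 = [0x5d, 0x1b, 0x9b, 0xb2]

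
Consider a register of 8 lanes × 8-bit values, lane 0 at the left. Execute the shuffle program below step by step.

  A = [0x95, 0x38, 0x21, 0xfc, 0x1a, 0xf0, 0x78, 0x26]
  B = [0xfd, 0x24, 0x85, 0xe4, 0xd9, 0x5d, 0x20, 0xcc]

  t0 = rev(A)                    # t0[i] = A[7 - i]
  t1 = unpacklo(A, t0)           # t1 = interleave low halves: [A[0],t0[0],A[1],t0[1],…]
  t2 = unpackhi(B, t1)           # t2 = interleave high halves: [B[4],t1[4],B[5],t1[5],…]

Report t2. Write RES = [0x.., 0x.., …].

RES = [0xd9, 0x21, 0x5d, 0xf0, 0x20, 0xfc, 0xcc, 0x1a]

  t0: 26 78 f0 1a fc 21 38 95
  t1: 95 26 38 78 21 f0 fc 1a
  t2: d9 21 5d f0 20 fc cc 1a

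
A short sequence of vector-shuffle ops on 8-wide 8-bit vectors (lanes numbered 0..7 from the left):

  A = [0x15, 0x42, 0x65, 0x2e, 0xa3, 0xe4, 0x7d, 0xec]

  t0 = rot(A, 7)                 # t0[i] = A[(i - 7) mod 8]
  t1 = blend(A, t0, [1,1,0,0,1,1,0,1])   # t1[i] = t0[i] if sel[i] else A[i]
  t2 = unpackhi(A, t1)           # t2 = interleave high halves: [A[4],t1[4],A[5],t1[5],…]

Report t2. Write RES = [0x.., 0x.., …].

  t0: 42 65 2e a3 e4 7d ec 15
  t1: 42 65 65 2e e4 7d 7d 15
  t2: a3 e4 e4 7d 7d 7d ec 15

RES = [ 0xa3  0xe4  0xe4  0x7d  0x7d  0x7d  0xec  0x15 ]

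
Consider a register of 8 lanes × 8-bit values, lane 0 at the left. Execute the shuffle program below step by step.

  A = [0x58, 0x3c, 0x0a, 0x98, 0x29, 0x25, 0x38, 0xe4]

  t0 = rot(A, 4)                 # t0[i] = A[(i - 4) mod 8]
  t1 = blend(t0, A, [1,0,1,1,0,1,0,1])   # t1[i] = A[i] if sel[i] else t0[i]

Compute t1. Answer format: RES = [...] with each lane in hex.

RES = [ 0x58  0x25  0x0a  0x98  0x58  0x25  0x0a  0xe4 ]

t0 = [0x29, 0x25, 0x38, 0xe4, 0x58, 0x3c, 0x0a, 0x98]
t1 = [0x58, 0x25, 0x0a, 0x98, 0x58, 0x25, 0x0a, 0xe4]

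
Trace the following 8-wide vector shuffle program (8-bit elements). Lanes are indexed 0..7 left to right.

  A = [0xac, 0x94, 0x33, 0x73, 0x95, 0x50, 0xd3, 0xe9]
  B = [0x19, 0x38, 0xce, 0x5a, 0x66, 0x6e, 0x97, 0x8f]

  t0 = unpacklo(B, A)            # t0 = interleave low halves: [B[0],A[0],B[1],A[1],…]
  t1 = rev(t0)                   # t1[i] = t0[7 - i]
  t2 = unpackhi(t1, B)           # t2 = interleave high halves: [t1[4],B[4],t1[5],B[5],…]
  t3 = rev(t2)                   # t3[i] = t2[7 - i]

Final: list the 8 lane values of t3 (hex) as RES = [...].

RES = [ 0x8f  0x19  0x97  0xac  0x6e  0x38  0x66  0x94 ]

t0 = [0x19, 0xac, 0x38, 0x94, 0xce, 0x33, 0x5a, 0x73]
t1 = [0x73, 0x5a, 0x33, 0xce, 0x94, 0x38, 0xac, 0x19]
t2 = [0x94, 0x66, 0x38, 0x6e, 0xac, 0x97, 0x19, 0x8f]
t3 = [0x8f, 0x19, 0x97, 0xac, 0x6e, 0x38, 0x66, 0x94]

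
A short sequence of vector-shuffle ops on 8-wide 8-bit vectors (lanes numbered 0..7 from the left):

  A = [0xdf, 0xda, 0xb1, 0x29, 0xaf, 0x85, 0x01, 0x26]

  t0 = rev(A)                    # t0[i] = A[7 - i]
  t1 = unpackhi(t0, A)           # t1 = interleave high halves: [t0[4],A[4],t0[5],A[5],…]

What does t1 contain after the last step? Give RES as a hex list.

RES = [0x29, 0xaf, 0xb1, 0x85, 0xda, 0x01, 0xdf, 0x26]

→ t0 |26|01|85|af|29|b1|da|df|
→ t1 |29|af|b1|85|da|01|df|26|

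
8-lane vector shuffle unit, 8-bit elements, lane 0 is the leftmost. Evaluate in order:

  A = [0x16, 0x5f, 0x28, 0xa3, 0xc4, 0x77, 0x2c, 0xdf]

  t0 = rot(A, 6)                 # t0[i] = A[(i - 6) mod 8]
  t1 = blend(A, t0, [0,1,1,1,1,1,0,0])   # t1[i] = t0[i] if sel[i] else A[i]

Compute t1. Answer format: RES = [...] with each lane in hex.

→ t0 |28|a3|c4|77|2c|df|16|5f|
→ t1 |16|a3|c4|77|2c|df|2c|df|

RES = [ 0x16  0xa3  0xc4  0x77  0x2c  0xdf  0x2c  0xdf ]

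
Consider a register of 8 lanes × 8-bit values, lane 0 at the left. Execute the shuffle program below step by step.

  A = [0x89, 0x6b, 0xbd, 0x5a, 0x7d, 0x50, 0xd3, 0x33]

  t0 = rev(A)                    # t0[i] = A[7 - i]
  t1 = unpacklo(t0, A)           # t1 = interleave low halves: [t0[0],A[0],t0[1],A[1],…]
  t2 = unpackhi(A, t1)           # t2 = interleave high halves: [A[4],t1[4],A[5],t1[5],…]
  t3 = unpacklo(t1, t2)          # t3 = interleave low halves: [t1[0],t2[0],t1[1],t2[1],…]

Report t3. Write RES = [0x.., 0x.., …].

→ t0 |33|d3|50|7d|5a|bd|6b|89|
→ t1 |33|89|d3|6b|50|bd|7d|5a|
→ t2 |7d|50|50|bd|d3|7d|33|5a|
→ t3 |33|7d|89|50|d3|50|6b|bd|

RES = [0x33, 0x7d, 0x89, 0x50, 0xd3, 0x50, 0x6b, 0xbd]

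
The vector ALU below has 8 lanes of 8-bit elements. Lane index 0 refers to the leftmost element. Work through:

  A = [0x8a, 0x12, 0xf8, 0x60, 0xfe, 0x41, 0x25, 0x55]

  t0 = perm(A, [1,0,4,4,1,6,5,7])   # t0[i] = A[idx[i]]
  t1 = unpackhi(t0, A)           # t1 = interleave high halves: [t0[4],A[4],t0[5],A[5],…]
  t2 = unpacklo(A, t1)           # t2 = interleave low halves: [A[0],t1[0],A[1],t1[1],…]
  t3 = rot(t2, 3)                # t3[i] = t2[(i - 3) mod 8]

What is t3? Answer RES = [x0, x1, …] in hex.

→ t0 |12|8a|fe|fe|12|25|41|55|
→ t1 |12|fe|25|41|41|25|55|55|
→ t2 |8a|12|12|fe|f8|25|60|41|
→ t3 |25|60|41|8a|12|12|fe|f8|

RES = [ 0x25  0x60  0x41  0x8a  0x12  0x12  0xfe  0xf8 ]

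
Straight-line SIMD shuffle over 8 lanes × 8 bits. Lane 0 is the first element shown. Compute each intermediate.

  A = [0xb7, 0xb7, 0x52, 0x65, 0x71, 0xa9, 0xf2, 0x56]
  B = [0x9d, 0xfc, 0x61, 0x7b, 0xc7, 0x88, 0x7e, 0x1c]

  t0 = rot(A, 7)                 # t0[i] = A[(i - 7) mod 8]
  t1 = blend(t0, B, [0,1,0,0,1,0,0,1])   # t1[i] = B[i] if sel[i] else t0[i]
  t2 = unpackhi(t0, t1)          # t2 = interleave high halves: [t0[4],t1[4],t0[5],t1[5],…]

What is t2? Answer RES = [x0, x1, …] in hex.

t0 = [0xb7, 0x52, 0x65, 0x71, 0xa9, 0xf2, 0x56, 0xb7]
t1 = [0xb7, 0xfc, 0x65, 0x71, 0xc7, 0xf2, 0x56, 0x1c]
t2 = [0xa9, 0xc7, 0xf2, 0xf2, 0x56, 0x56, 0xb7, 0x1c]

RES = [ 0xa9  0xc7  0xf2  0xf2  0x56  0x56  0xb7  0x1c ]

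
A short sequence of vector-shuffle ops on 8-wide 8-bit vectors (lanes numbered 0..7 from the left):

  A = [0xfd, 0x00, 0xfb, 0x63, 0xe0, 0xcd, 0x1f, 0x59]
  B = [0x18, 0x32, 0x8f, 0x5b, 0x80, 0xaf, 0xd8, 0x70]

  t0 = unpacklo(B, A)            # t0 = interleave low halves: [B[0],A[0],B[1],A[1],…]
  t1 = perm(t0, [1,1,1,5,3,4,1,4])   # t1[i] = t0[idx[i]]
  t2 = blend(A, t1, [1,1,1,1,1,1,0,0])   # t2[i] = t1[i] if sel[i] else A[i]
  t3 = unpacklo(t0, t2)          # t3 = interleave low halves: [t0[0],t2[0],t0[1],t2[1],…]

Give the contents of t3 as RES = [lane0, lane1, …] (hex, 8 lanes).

RES = [0x18, 0xfd, 0xfd, 0xfd, 0x32, 0xfd, 0x00, 0xfb]

→ t0 |18|fd|32|00|8f|fb|5b|63|
→ t1 |fd|fd|fd|fb|00|8f|fd|8f|
→ t2 |fd|fd|fd|fb|00|8f|1f|59|
→ t3 |18|fd|fd|fd|32|fd|00|fb|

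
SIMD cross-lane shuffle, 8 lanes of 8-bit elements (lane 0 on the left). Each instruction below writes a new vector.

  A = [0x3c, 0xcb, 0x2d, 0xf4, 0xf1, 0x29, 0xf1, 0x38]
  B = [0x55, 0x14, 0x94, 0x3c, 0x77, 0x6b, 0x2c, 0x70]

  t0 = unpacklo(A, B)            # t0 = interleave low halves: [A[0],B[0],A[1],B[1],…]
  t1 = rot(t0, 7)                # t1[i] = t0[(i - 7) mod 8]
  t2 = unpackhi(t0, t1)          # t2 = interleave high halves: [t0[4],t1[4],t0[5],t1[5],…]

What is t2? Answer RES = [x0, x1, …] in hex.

RES = [ 0x2d  0x94  0x94  0xf4  0xf4  0x3c  0x3c  0x3c ]

  t0: 3c 55 cb 14 2d 94 f4 3c
  t1: 55 cb 14 2d 94 f4 3c 3c
  t2: 2d 94 94 f4 f4 3c 3c 3c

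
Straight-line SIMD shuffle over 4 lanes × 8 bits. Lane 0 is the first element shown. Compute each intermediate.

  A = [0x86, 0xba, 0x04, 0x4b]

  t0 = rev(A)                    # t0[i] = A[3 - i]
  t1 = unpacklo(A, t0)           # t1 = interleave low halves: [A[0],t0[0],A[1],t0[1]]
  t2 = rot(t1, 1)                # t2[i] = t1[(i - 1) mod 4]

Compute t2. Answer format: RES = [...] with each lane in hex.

t0 = [0x4b, 0x04, 0xba, 0x86]
t1 = [0x86, 0x4b, 0xba, 0x04]
t2 = [0x04, 0x86, 0x4b, 0xba]

RES = [0x04, 0x86, 0x4b, 0xba]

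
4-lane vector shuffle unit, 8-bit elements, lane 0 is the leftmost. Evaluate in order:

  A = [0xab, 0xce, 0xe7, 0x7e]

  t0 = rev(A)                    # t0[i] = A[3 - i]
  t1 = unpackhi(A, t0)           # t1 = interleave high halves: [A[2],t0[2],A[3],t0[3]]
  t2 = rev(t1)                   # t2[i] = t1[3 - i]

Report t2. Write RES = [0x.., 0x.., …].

RES = [ 0xab  0x7e  0xce  0xe7 ]

t0 = [0x7e, 0xe7, 0xce, 0xab]
t1 = [0xe7, 0xce, 0x7e, 0xab]
t2 = [0xab, 0x7e, 0xce, 0xe7]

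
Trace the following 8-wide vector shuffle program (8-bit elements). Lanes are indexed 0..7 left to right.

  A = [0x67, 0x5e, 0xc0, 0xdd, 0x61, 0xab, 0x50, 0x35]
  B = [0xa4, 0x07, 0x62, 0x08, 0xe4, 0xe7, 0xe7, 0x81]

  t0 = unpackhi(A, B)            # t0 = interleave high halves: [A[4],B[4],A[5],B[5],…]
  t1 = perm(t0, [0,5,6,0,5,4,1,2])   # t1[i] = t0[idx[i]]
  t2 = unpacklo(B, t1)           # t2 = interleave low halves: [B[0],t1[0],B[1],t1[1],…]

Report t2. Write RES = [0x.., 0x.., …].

RES = [0xa4, 0x61, 0x07, 0xe7, 0x62, 0x35, 0x08, 0x61]

  t0: 61 e4 ab e7 50 e7 35 81
  t1: 61 e7 35 61 e7 50 e4 ab
  t2: a4 61 07 e7 62 35 08 61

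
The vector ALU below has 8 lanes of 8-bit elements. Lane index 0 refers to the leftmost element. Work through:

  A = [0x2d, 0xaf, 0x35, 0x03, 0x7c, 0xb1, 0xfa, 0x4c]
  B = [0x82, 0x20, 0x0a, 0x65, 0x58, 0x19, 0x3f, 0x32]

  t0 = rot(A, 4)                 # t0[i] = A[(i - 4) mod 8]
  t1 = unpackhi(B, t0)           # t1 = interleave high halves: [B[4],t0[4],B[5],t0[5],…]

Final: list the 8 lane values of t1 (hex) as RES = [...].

RES = [0x58, 0x2d, 0x19, 0xaf, 0x3f, 0x35, 0x32, 0x03]

  t0: 7c b1 fa 4c 2d af 35 03
  t1: 58 2d 19 af 3f 35 32 03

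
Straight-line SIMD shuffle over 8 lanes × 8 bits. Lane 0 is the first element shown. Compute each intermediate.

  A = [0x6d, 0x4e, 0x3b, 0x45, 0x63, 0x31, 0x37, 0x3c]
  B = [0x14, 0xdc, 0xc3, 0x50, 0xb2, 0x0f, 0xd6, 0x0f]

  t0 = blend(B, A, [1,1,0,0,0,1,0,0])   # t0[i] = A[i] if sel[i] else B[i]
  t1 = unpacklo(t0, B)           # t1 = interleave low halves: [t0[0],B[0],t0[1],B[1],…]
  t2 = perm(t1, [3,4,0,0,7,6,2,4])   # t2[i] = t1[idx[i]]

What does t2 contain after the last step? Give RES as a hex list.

→ t0 |6d|4e|c3|50|b2|31|d6|0f|
→ t1 |6d|14|4e|dc|c3|c3|50|50|
→ t2 |dc|c3|6d|6d|50|50|4e|c3|

RES = [ 0xdc  0xc3  0x6d  0x6d  0x50  0x50  0x4e  0xc3 ]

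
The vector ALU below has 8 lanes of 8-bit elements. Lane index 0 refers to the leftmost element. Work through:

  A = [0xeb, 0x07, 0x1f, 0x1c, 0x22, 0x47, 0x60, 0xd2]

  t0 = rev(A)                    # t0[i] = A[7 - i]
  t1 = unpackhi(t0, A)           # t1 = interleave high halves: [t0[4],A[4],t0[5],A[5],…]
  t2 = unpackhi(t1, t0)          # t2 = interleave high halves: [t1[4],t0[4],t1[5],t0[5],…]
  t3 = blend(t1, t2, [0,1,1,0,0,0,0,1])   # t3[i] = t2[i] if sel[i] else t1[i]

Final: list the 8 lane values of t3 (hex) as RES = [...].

RES = [ 0x1c  0x1c  0x60  0x47  0x07  0x60  0xeb  0xeb ]

t0 = [0xd2, 0x60, 0x47, 0x22, 0x1c, 0x1f, 0x07, 0xeb]
t1 = [0x1c, 0x22, 0x1f, 0x47, 0x07, 0x60, 0xeb, 0xd2]
t2 = [0x07, 0x1c, 0x60, 0x1f, 0xeb, 0x07, 0xd2, 0xeb]
t3 = [0x1c, 0x1c, 0x60, 0x47, 0x07, 0x60, 0xeb, 0xeb]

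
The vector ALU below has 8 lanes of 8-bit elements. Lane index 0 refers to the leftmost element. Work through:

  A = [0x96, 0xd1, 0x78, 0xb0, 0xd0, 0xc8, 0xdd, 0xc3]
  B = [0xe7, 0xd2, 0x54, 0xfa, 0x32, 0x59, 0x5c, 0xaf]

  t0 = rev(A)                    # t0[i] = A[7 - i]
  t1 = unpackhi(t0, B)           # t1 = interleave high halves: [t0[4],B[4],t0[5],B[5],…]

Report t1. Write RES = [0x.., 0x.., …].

RES = [ 0xb0  0x32  0x78  0x59  0xd1  0x5c  0x96  0xaf ]

t0 = [0xc3, 0xdd, 0xc8, 0xd0, 0xb0, 0x78, 0xd1, 0x96]
t1 = [0xb0, 0x32, 0x78, 0x59, 0xd1, 0x5c, 0x96, 0xaf]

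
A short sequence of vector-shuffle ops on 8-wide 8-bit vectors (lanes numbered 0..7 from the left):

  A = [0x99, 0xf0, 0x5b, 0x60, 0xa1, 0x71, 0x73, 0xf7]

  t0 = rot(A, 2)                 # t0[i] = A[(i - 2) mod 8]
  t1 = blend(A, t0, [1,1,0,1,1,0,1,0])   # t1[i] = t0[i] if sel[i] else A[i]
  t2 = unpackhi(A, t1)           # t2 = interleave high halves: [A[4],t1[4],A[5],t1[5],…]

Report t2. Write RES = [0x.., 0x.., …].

RES = [0xa1, 0x5b, 0x71, 0x71, 0x73, 0xa1, 0xf7, 0xf7]

  t0: 73 f7 99 f0 5b 60 a1 71
  t1: 73 f7 5b f0 5b 71 a1 f7
  t2: a1 5b 71 71 73 a1 f7 f7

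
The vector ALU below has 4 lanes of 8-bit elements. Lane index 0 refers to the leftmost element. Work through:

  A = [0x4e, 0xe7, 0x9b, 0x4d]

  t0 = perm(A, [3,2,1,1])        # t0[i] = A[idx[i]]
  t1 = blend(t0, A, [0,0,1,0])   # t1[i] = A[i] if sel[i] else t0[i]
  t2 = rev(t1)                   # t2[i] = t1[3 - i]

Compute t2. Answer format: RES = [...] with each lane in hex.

→ t0 |4d|9b|e7|e7|
→ t1 |4d|9b|9b|e7|
→ t2 |e7|9b|9b|4d|

RES = [0xe7, 0x9b, 0x9b, 0x4d]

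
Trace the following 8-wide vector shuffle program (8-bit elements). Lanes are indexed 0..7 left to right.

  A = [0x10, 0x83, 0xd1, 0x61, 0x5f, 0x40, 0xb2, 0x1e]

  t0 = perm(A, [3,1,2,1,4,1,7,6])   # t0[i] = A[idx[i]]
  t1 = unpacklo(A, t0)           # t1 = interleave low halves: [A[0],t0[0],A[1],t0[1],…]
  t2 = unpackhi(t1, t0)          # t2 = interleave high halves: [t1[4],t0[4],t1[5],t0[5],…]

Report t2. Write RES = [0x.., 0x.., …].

  t0: 61 83 d1 83 5f 83 1e b2
  t1: 10 61 83 83 d1 d1 61 83
  t2: d1 5f d1 83 61 1e 83 b2

RES = [ 0xd1  0x5f  0xd1  0x83  0x61  0x1e  0x83  0xb2 ]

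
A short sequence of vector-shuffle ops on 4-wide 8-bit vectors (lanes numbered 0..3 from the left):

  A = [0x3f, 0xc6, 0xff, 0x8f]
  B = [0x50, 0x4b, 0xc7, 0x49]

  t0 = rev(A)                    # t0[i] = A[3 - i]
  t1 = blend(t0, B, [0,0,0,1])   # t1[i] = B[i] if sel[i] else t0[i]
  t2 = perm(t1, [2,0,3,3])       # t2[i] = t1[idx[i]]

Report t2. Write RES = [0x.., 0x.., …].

t0 = [0x8f, 0xff, 0xc6, 0x3f]
t1 = [0x8f, 0xff, 0xc6, 0x49]
t2 = [0xc6, 0x8f, 0x49, 0x49]

RES = [0xc6, 0x8f, 0x49, 0x49]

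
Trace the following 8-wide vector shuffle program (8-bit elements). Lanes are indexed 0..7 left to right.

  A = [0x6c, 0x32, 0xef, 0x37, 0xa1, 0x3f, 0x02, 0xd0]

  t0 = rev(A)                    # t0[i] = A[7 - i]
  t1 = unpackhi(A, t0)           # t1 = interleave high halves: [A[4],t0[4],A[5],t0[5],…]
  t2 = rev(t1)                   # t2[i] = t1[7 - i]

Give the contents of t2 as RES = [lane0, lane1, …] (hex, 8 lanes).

  t0: d0 02 3f a1 37 ef 32 6c
  t1: a1 37 3f ef 02 32 d0 6c
  t2: 6c d0 32 02 ef 3f 37 a1

RES = [0x6c, 0xd0, 0x32, 0x02, 0xef, 0x3f, 0x37, 0xa1]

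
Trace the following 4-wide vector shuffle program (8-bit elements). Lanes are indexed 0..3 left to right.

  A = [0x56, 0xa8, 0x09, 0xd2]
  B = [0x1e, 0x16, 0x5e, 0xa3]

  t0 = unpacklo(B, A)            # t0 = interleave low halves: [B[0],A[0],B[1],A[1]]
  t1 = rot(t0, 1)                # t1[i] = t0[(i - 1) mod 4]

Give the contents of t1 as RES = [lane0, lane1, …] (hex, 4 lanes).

→ t0 |1e|56|16|a8|
→ t1 |a8|1e|56|16|

RES = [ 0xa8  0x1e  0x56  0x16 ]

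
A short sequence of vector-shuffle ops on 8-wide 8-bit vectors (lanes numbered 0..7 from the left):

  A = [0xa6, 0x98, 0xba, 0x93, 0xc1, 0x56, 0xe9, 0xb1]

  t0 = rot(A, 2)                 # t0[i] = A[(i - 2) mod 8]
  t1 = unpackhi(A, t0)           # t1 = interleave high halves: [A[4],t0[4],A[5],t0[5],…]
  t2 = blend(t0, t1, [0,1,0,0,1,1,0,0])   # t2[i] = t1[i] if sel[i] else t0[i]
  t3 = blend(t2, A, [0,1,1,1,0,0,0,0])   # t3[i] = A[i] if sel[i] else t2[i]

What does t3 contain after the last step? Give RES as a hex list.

  t0: e9 b1 a6 98 ba 93 c1 56
  t1: c1 ba 56 93 e9 c1 b1 56
  t2: e9 ba a6 98 e9 c1 c1 56
  t3: e9 98 ba 93 e9 c1 c1 56

RES = [0xe9, 0x98, 0xba, 0x93, 0xe9, 0xc1, 0xc1, 0x56]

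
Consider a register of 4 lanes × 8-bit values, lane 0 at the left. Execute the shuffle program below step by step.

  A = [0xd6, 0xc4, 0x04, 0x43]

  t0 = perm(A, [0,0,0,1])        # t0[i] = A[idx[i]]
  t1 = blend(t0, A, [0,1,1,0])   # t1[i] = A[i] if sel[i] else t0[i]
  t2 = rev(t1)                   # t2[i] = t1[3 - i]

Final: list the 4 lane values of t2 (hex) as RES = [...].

t0 = [0xd6, 0xd6, 0xd6, 0xc4]
t1 = [0xd6, 0xc4, 0x04, 0xc4]
t2 = [0xc4, 0x04, 0xc4, 0xd6]

RES = [0xc4, 0x04, 0xc4, 0xd6]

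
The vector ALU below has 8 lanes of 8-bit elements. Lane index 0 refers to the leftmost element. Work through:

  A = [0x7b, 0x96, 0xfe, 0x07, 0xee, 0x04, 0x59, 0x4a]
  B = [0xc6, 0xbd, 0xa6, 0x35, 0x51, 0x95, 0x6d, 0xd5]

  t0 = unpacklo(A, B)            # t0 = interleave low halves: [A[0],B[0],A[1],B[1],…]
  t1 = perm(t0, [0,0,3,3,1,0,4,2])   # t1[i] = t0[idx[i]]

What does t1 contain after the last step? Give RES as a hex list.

RES = [0x7b, 0x7b, 0xbd, 0xbd, 0xc6, 0x7b, 0xfe, 0x96]

→ t0 |7b|c6|96|bd|fe|a6|07|35|
→ t1 |7b|7b|bd|bd|c6|7b|fe|96|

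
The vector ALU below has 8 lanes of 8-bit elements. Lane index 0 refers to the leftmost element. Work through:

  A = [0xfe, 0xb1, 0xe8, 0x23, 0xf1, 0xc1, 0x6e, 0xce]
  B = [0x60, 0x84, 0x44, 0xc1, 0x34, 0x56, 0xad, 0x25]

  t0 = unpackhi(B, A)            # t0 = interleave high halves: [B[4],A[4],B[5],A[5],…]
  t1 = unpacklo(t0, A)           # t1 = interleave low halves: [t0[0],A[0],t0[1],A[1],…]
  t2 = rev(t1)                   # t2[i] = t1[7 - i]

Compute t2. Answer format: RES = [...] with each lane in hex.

RES = [ 0x23  0xc1  0xe8  0x56  0xb1  0xf1  0xfe  0x34 ]

t0 = [0x34, 0xf1, 0x56, 0xc1, 0xad, 0x6e, 0x25, 0xce]
t1 = [0x34, 0xfe, 0xf1, 0xb1, 0x56, 0xe8, 0xc1, 0x23]
t2 = [0x23, 0xc1, 0xe8, 0x56, 0xb1, 0xf1, 0xfe, 0x34]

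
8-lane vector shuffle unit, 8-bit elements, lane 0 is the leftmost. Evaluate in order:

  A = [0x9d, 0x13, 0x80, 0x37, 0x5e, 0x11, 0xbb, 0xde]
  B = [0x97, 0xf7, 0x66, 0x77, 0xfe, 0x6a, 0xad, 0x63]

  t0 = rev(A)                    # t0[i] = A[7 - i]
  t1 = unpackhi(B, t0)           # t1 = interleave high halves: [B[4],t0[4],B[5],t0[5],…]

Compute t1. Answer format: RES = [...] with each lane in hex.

→ t0 |de|bb|11|5e|37|80|13|9d|
→ t1 |fe|37|6a|80|ad|13|63|9d|

RES = [ 0xfe  0x37  0x6a  0x80  0xad  0x13  0x63  0x9d ]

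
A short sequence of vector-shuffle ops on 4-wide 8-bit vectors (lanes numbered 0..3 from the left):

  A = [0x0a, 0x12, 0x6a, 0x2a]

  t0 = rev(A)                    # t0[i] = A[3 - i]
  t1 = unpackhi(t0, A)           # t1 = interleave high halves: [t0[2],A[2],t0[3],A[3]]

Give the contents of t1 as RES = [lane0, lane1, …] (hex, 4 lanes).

  t0: 2a 6a 12 0a
  t1: 12 6a 0a 2a

RES = [0x12, 0x6a, 0x0a, 0x2a]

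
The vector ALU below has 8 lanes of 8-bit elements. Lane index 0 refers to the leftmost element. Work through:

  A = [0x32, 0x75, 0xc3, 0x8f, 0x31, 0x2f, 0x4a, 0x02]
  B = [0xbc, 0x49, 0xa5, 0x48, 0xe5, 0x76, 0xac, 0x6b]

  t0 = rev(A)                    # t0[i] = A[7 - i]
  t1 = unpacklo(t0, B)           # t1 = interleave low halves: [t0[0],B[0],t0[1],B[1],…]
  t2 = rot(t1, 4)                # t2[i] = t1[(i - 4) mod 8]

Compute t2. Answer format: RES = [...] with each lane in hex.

RES = [ 0x2f  0xa5  0x31  0x48  0x02  0xbc  0x4a  0x49 ]

→ t0 |02|4a|2f|31|8f|c3|75|32|
→ t1 |02|bc|4a|49|2f|a5|31|48|
→ t2 |2f|a5|31|48|02|bc|4a|49|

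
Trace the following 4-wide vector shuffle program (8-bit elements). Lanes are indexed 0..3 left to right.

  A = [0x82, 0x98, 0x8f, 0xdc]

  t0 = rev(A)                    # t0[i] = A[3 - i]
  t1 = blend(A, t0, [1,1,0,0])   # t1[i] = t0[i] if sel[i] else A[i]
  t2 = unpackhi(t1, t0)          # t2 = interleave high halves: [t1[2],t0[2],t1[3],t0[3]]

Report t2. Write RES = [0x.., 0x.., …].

RES = [ 0x8f  0x98  0xdc  0x82 ]

t0 = [0xdc, 0x8f, 0x98, 0x82]
t1 = [0xdc, 0x8f, 0x8f, 0xdc]
t2 = [0x8f, 0x98, 0xdc, 0x82]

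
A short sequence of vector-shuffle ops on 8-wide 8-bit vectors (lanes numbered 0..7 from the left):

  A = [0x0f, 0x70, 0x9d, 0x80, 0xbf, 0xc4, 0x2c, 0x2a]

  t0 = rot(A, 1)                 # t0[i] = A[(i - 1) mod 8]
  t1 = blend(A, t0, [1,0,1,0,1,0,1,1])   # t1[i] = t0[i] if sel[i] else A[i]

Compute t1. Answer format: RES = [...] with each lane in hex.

→ t0 |2a|0f|70|9d|80|bf|c4|2c|
→ t1 |2a|70|70|80|80|c4|c4|2c|

RES = [0x2a, 0x70, 0x70, 0x80, 0x80, 0xc4, 0xc4, 0x2c]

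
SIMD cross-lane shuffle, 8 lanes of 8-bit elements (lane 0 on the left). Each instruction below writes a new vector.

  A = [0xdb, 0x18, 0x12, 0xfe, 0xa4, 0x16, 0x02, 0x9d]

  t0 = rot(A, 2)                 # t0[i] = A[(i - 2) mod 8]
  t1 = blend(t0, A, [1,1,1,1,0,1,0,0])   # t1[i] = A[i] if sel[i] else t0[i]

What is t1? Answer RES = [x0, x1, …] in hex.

RES = [ 0xdb  0x18  0x12  0xfe  0x12  0x16  0xa4  0x16 ]

t0 = [0x02, 0x9d, 0xdb, 0x18, 0x12, 0xfe, 0xa4, 0x16]
t1 = [0xdb, 0x18, 0x12, 0xfe, 0x12, 0x16, 0xa4, 0x16]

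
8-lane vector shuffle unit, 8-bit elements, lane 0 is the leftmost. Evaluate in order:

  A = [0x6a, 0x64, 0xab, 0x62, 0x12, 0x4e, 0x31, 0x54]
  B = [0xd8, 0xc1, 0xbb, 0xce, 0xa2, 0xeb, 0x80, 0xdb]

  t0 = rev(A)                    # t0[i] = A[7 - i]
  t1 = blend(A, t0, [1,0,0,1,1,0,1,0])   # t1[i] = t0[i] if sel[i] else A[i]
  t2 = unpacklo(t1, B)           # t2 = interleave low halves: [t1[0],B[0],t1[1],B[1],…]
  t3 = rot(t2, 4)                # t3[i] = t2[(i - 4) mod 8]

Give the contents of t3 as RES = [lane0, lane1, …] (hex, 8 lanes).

  t0: 54 31 4e 12 62 ab 64 6a
  t1: 54 64 ab 12 62 4e 64 54
  t2: 54 d8 64 c1 ab bb 12 ce
  t3: ab bb 12 ce 54 d8 64 c1

RES = [ 0xab  0xbb  0x12  0xce  0x54  0xd8  0x64  0xc1 ]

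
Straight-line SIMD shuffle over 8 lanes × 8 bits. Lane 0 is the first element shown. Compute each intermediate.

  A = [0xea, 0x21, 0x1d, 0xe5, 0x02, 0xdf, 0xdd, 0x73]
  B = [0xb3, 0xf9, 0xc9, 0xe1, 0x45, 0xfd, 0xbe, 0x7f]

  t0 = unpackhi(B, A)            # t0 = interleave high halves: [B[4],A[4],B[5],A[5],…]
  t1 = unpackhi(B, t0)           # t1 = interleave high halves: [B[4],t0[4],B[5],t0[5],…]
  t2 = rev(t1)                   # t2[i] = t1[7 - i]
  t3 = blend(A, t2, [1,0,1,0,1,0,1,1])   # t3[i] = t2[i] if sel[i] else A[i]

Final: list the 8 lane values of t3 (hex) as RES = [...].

t0 = [0x45, 0x02, 0xfd, 0xdf, 0xbe, 0xdd, 0x7f, 0x73]
t1 = [0x45, 0xbe, 0xfd, 0xdd, 0xbe, 0x7f, 0x7f, 0x73]
t2 = [0x73, 0x7f, 0x7f, 0xbe, 0xdd, 0xfd, 0xbe, 0x45]
t3 = [0x73, 0x21, 0x7f, 0xe5, 0xdd, 0xdf, 0xbe, 0x45]

RES = [0x73, 0x21, 0x7f, 0xe5, 0xdd, 0xdf, 0xbe, 0x45]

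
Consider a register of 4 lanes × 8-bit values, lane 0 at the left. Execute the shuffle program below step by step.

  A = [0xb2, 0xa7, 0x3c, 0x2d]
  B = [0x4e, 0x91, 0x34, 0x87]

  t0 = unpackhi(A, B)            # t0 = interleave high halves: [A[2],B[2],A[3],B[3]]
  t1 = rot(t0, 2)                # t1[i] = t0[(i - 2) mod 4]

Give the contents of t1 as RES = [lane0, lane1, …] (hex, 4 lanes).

t0 = [0x3c, 0x34, 0x2d, 0x87]
t1 = [0x2d, 0x87, 0x3c, 0x34]

RES = [0x2d, 0x87, 0x3c, 0x34]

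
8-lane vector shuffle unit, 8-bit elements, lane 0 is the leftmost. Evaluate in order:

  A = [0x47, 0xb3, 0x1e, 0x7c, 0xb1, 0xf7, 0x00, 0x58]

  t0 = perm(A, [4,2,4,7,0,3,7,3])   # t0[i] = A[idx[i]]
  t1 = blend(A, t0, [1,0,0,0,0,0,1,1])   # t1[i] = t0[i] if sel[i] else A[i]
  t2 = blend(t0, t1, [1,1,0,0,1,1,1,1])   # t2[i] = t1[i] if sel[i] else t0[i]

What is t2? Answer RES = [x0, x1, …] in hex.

→ t0 |b1|1e|b1|58|47|7c|58|7c|
→ t1 |b1|b3|1e|7c|b1|f7|58|7c|
→ t2 |b1|b3|b1|58|b1|f7|58|7c|

RES = [ 0xb1  0xb3  0xb1  0x58  0xb1  0xf7  0x58  0x7c ]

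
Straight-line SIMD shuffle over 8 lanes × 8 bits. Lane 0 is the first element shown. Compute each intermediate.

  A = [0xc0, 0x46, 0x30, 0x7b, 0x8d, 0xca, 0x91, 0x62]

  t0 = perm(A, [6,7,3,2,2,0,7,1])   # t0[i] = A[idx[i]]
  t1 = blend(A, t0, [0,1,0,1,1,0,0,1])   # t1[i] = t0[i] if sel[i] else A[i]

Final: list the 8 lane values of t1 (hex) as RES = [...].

RES = [0xc0, 0x62, 0x30, 0x30, 0x30, 0xca, 0x91, 0x46]

→ t0 |91|62|7b|30|30|c0|62|46|
→ t1 |c0|62|30|30|30|ca|91|46|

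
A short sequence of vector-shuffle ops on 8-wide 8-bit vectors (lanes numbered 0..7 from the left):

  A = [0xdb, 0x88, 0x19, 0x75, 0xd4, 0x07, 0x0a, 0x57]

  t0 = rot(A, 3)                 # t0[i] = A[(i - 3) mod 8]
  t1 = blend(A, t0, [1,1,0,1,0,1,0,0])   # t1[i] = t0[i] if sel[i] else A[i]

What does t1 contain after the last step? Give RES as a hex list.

→ t0 |07|0a|57|db|88|19|75|d4|
→ t1 |07|0a|19|db|d4|19|0a|57|

RES = [0x07, 0x0a, 0x19, 0xdb, 0xd4, 0x19, 0x0a, 0x57]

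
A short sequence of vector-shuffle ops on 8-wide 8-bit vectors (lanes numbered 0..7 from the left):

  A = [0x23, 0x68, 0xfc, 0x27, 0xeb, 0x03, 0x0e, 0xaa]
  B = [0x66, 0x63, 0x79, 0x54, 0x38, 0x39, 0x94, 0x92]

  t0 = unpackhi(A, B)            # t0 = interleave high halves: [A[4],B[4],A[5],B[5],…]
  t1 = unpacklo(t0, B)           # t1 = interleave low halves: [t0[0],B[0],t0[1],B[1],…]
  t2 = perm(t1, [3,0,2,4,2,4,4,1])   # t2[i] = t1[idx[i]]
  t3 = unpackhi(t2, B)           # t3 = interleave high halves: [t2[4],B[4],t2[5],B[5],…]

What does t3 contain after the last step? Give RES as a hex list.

→ t0 |eb|38|03|39|0e|94|aa|92|
→ t1 |eb|66|38|63|03|79|39|54|
→ t2 |63|eb|38|03|38|03|03|66|
→ t3 |38|38|03|39|03|94|66|92|

RES = [ 0x38  0x38  0x03  0x39  0x03  0x94  0x66  0x92 ]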